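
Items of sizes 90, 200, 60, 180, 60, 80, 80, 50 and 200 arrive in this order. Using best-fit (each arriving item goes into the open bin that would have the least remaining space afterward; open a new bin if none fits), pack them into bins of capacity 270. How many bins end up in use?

  90 → bin 1 (new)  [load 90/270]
  200 → bin 2 (new)  [load 200/270]
  60 → bin 2  [load 260/270]
  180 → bin 1  [load 270/270]
  60 → bin 3 (new)  [load 60/270]
  80 → bin 3  [load 140/270]
  80 → bin 3  [load 220/270]
  50 → bin 3  [load 270/270]
  200 → bin 4 (new)  [load 200/270]
4 bins opened.

4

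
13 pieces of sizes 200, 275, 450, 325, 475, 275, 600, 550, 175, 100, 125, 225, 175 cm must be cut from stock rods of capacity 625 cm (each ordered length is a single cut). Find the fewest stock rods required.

Total = 600 + 550 + 475 + 450 + 325 + 275 + 275 + 225 + 200 + 175 + 175 + 125 + 100 = 3950 cm.
Lower bound: ⌈3950/625⌉ = 7 stock rods.
A packing using 7 stock rods:
  stock rod 1: 600 = 600
  stock rod 2: 550 = 550
  stock rod 3: 475 + 125 = 600
  stock rod 4: 450 + 175 = 625
  stock rod 5: 325 + 275 = 600
  stock rod 6: 275 + 225 + 100 = 600
  stock rod 7: 200 + 175 = 375
This matches the lower bound, so 7 is optimal.

7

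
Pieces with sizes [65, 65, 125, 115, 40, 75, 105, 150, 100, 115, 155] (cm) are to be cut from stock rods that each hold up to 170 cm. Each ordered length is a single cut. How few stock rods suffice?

Total = 155 + 150 + 125 + 115 + 115 + 105 + 100 + 75 + 65 + 65 + 40 = 1110 cm.
Lower bound: ⌈1110/170⌉ = 7 stock rods.
A packing using 8 stock rods:
  stock rod 1: 155 = 155
  stock rod 2: 150 = 150
  stock rod 3: 125 + 40 = 165
  stock rod 4: 115 = 115
  stock rod 5: 115 = 115
  stock rod 6: 105 + 65 = 170
  stock rod 7: 100 + 65 = 165
  stock rod 8: 75 = 75
No arrangement into 7 stock rods stays within capacity, so 8 is optimal.

8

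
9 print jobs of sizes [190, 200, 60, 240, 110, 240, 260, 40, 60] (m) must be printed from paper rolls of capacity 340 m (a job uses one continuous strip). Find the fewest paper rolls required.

Total = 260 + 240 + 240 + 200 + 190 + 110 + 60 + 60 + 40 = 1400 m.
Lower bound: ⌈1400/340⌉ = 5 paper rolls.
A packing using 5 paper rolls:
  roll 1: 260 + 60 = 320
  roll 2: 240 + 60 + 40 = 340
  roll 3: 240 = 240
  roll 4: 200 + 110 = 310
  roll 5: 190 = 190
This matches the lower bound, so 5 is optimal.

5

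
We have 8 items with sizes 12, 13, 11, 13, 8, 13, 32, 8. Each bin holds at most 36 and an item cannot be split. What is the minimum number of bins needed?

4

Total = 32 + 13 + 13 + 13 + 12 + 11 + 8 + 8 = 110.
Lower bound: ⌈110/36⌉ = 4 bins.
A packing using 4 bins:
  bin 1: 32 = 32
  bin 2: 13 + 13 + 8 = 34
  bin 3: 13 + 12 + 11 = 36
  bin 4: 8 = 8
This matches the lower bound, so 4 is optimal.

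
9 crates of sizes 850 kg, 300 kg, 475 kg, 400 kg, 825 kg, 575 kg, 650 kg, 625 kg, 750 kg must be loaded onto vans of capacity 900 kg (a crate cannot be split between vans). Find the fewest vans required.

Total = 850 + 825 + 750 + 650 + 625 + 575 + 475 + 400 + 300 = 5450 kg.
Lower bound: ⌈5450/900⌉ = 7 vans.
A packing using 7 vans:
  van 1: 850 = 850
  van 2: 825 = 825
  van 3: 750 = 750
  van 4: 650 = 650
  van 5: 625 = 625
  van 6: 575 + 300 = 875
  van 7: 475 + 400 = 875
This matches the lower bound, so 7 is optimal.

7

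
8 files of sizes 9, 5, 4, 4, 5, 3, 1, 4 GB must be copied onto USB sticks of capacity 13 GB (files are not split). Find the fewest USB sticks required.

Total = 9 + 5 + 5 + 4 + 4 + 4 + 3 + 1 = 35 GB.
Lower bound: ⌈35/13⌉ = 3 USB sticks.
A packing using 3 USB sticks:
  USB stick 1: 9 + 4 = 13
  USB stick 2: 5 + 5 + 3 = 13
  USB stick 3: 4 + 4 + 1 = 9
This matches the lower bound, so 3 is optimal.

3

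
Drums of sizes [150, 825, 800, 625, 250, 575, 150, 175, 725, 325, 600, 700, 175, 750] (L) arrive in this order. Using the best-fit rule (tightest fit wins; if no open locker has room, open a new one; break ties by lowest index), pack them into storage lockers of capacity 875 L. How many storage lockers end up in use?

9

  150 → locker 1 (new)  [load 150/875]
  825 → locker 2 (new)  [load 825/875]
  800 → locker 3 (new)  [load 800/875]
  625 → locker 1  [load 775/875]
  250 → locker 4 (new)  [load 250/875]
  575 → locker 4  [load 825/875]
  150 → locker 5 (new)  [load 150/875]
  175 → locker 5  [load 325/875]
  725 → locker 6 (new)  [load 725/875]
  325 → locker 5  [load 650/875]
  600 → locker 7 (new)  [load 600/875]
  700 → locker 8 (new)  [load 700/875]
  175 → locker 8  [load 875/875]
  750 → locker 9 (new)  [load 750/875]
9 storage lockers opened.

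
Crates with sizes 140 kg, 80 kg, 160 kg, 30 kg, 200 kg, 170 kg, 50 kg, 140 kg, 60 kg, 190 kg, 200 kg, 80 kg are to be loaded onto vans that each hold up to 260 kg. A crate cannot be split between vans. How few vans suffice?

Total = 200 + 200 + 190 + 170 + 160 + 140 + 140 + 80 + 80 + 60 + 50 + 30 = 1500 kg.
Lower bound: ⌈1500/260⌉ = 6 vans.
Also, 7 crates each exceed 130 kg, and no two of those can share a van, so at least 7 vans are needed.
A packing using 7 vans:
  van 1: 200 + 60 = 260
  van 2: 200 + 50 = 250
  van 3: 190 + 30 = 220
  van 4: 170 + 80 = 250
  van 5: 160 + 80 = 240
  van 6: 140 = 140
  van 7: 140 = 140
This matches the lower bound, so 7 is optimal.

7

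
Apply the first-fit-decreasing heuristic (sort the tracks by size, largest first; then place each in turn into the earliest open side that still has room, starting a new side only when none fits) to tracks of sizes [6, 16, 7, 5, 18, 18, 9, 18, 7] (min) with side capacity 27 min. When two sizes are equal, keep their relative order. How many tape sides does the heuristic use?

Sorted descending: 18, 18, 18, 16, 9, 7, 7, 6, 5.
  18 → side 1 (new)  [load 18/27]
  18 → side 2 (new)  [load 18/27]
  18 → side 3 (new)  [load 18/27]
  16 → side 4 (new)  [load 16/27]
  9 → side 1  [load 27/27]
  7 → side 2  [load 25/27]
  7 → side 3  [load 25/27]
  6 → side 4  [load 22/27]
  5 → side 4  [load 27/27]
4 tape sides opened.

4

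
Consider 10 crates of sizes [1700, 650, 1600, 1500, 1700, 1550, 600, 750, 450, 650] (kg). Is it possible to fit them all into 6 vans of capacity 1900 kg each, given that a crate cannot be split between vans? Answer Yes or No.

No

Total = 11150 kg; ⌈11150/1900⌉ = 6.
The bound of 6 does not rule out 6, but exhaustive search shows no assignment into 6 vans of capacity 1900 kg exists — the minimum is 7.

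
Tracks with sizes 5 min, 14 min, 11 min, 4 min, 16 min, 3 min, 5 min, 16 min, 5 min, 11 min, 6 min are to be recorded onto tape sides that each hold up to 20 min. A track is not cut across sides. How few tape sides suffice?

6

Total = 16 + 16 + 14 + 11 + 11 + 6 + 5 + 5 + 5 + 4 + 3 = 96 min.
Lower bound: ⌈96/20⌉ = 5 tape sides.
A packing using 6 tape sides:
  side 1: 16 + 4 = 20
  side 2: 16 + 3 = 19
  side 3: 14 + 6 = 20
  side 4: 11 + 5 = 16
  side 5: 11 + 5 = 16
  side 6: 5 = 5
No arrangement into 5 tape sides stays within capacity, so 6 is optimal.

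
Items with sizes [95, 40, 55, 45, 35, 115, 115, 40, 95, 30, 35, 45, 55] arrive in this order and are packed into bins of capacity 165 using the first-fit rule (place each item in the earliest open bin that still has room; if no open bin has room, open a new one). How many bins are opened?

6

  95 → bin 1 (new)  [load 95/165]
  40 → bin 1  [load 135/165]
  55 → bin 2 (new)  [load 55/165]
  45 → bin 2  [load 100/165]
  35 → bin 2  [load 135/165]
  115 → bin 3 (new)  [load 115/165]
  115 → bin 4 (new)  [load 115/165]
  40 → bin 3  [load 155/165]
  95 → bin 5 (new)  [load 95/165]
  30 → bin 1  [load 165/165]
  35 → bin 4  [load 150/165]
  45 → bin 5  [load 140/165]
  55 → bin 6 (new)  [load 55/165]
6 bins opened.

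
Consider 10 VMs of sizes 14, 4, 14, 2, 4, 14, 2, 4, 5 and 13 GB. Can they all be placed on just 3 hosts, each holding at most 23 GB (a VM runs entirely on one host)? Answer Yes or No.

No

Total = 76 GB; ⌈76/23⌉ = 4.
At least 4 hosts are required, but only 3 are allowed.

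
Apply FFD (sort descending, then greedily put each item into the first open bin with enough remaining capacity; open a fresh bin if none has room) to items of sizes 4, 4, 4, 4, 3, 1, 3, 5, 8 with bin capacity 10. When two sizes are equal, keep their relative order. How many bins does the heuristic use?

4

Sorted descending: 8, 5, 4, 4, 4, 4, 3, 3, 1.
  8 → bin 1 (new)  [load 8/10]
  5 → bin 2 (new)  [load 5/10]
  4 → bin 2  [load 9/10]
  4 → bin 3 (new)  [load 4/10]
  4 → bin 3  [load 8/10]
  4 → bin 4 (new)  [load 4/10]
  3 → bin 4  [load 7/10]
  3 → bin 4  [load 10/10]
  1 → bin 1  [load 9/10]
4 bins opened.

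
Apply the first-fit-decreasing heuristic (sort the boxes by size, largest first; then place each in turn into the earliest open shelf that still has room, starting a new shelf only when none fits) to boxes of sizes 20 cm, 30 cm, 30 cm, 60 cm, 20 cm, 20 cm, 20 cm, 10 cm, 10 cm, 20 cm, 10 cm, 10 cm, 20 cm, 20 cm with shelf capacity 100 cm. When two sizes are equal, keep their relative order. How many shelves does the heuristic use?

3

Sorted descending: 60, 30, 30, 20, 20, 20, 20, 20, 20, 20, 10, 10, 10, 10.
  60 → shelf 1 (new)  [load 60/100]
  30 → shelf 1  [load 90/100]
  30 → shelf 2 (new)  [load 30/100]
  20 → shelf 2  [load 50/100]
  20 → shelf 2  [load 70/100]
  20 → shelf 2  [load 90/100]
  20 → shelf 3 (new)  [load 20/100]
  20 → shelf 3  [load 40/100]
  20 → shelf 3  [load 60/100]
  20 → shelf 3  [load 80/100]
  10 → shelf 1  [load 100/100]
  10 → shelf 2  [load 100/100]
  10 → shelf 3  [load 90/100]
  10 → shelf 3  [load 100/100]
3 shelves opened.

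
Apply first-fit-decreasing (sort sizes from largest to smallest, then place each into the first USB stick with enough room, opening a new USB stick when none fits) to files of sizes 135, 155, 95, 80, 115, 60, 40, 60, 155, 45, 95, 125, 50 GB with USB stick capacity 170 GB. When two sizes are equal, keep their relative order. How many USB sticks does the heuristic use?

8

Sorted descending: 155, 155, 135, 125, 115, 95, 95, 80, 60, 60, 50, 45, 40.
  155 → USB stick 1 (new)  [load 155/170]
  155 → USB stick 2 (new)  [load 155/170]
  135 → USB stick 3 (new)  [load 135/170]
  125 → USB stick 4 (new)  [load 125/170]
  115 → USB stick 5 (new)  [load 115/170]
  95 → USB stick 6 (new)  [load 95/170]
  95 → USB stick 7 (new)  [load 95/170]
  80 → USB stick 8 (new)  [load 80/170]
  60 → USB stick 6  [load 155/170]
  60 → USB stick 7  [load 155/170]
  50 → USB stick 5  [load 165/170]
  45 → USB stick 4  [load 170/170]
  40 → USB stick 8  [load 120/170]
8 USB sticks opened.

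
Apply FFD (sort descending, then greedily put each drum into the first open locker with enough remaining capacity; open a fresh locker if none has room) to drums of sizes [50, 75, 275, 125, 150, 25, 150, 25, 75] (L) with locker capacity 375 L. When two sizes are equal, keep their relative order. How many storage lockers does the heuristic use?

3

Sorted descending: 275, 150, 150, 125, 75, 75, 50, 25, 25.
  275 → locker 1 (new)  [load 275/375]
  150 → locker 2 (new)  [load 150/375]
  150 → locker 2  [load 300/375]
  125 → locker 3 (new)  [load 125/375]
  75 → locker 1  [load 350/375]
  75 → locker 2  [load 375/375]
  50 → locker 3  [load 175/375]
  25 → locker 1  [load 375/375]
  25 → locker 3  [load 200/375]
3 storage lockers opened.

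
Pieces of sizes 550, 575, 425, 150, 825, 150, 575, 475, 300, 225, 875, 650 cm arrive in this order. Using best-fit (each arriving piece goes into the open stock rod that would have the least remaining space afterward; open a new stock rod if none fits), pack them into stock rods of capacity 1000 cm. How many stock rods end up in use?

  550 → stock rod 1 (new)  [load 550/1000]
  575 → stock rod 2 (new)  [load 575/1000]
  425 → stock rod 2  [load 1000/1000]
  150 → stock rod 1  [load 700/1000]
  825 → stock rod 3 (new)  [load 825/1000]
  150 → stock rod 3  [load 975/1000]
  575 → stock rod 4 (new)  [load 575/1000]
  475 → stock rod 5 (new)  [load 475/1000]
  300 → stock rod 1  [load 1000/1000]
  225 → stock rod 4  [load 800/1000]
  875 → stock rod 6 (new)  [load 875/1000]
  650 → stock rod 7 (new)  [load 650/1000]
7 stock rods opened.

7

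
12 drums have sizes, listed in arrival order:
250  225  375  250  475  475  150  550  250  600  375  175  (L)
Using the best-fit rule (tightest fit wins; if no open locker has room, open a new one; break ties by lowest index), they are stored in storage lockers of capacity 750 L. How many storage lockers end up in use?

6

  250 → locker 1 (new)  [load 250/750]
  225 → locker 1  [load 475/750]
  375 → locker 2 (new)  [load 375/750]
  250 → locker 1  [load 725/750]
  475 → locker 3 (new)  [load 475/750]
  475 → locker 4 (new)  [load 475/750]
  150 → locker 3  [load 625/750]
  550 → locker 5 (new)  [load 550/750]
  250 → locker 4  [load 725/750]
  600 → locker 6 (new)  [load 600/750]
  375 → locker 2  [load 750/750]
  175 → locker 5  [load 725/750]
6 storage lockers opened.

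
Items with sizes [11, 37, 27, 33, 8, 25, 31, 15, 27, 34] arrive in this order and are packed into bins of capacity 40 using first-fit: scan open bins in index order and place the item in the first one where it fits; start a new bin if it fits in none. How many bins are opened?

  11 → bin 1 (new)  [load 11/40]
  37 → bin 2 (new)  [load 37/40]
  27 → bin 1  [load 38/40]
  33 → bin 3 (new)  [load 33/40]
  8 → bin 4 (new)  [load 8/40]
  25 → bin 4  [load 33/40]
  31 → bin 5 (new)  [load 31/40]
  15 → bin 6 (new)  [load 15/40]
  27 → bin 7 (new)  [load 27/40]
  34 → bin 8 (new)  [load 34/40]
8 bins opened.

8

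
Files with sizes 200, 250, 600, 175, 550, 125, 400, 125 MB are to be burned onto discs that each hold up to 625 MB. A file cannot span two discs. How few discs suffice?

Total = 600 + 550 + 400 + 250 + 200 + 175 + 125 + 125 = 2425 MB.
Lower bound: ⌈2425/625⌉ = 4 discs.
A packing using 5 discs:
  disc 1: 600 = 600
  disc 2: 550 = 550
  disc 3: 400 + 200 = 600
  disc 4: 250 + 175 + 125 = 550
  disc 5: 125 = 125
No arrangement into 4 discs stays within capacity, so 5 is optimal.

5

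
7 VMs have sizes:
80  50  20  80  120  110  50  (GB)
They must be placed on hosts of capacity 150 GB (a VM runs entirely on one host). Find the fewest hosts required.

Total = 120 + 110 + 80 + 80 + 50 + 50 + 20 = 510 GB.
Lower bound: ⌈510/150⌉ = 4 hosts.
A packing using 4 hosts:
  host 1: 120 + 20 = 140
  host 2: 110 = 110
  host 3: 80 + 50 = 130
  host 4: 80 + 50 = 130
This matches the lower bound, so 4 is optimal.

4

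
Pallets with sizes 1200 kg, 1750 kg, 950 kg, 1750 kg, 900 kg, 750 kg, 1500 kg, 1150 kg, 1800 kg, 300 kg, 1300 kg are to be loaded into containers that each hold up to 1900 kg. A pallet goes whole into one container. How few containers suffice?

Total = 1800 + 1750 + 1750 + 1500 + 1300 + 1200 + 1150 + 950 + 900 + 750 + 300 = 13350 kg.
Lower bound: ⌈13350/1900⌉ = 8 containers.
A packing using 8 containers:
  container 1: 1800 = 1800
  container 2: 1750 = 1750
  container 3: 1750 = 1750
  container 4: 1500 + 300 = 1800
  container 5: 1300 = 1300
  container 6: 1200 = 1200
  container 7: 1150 + 750 = 1900
  container 8: 950 + 900 = 1850
This matches the lower bound, so 8 is optimal.

8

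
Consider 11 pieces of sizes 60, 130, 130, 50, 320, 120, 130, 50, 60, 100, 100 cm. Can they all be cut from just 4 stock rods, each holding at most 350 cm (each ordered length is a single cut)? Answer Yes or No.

A valid assignment using 4 stock rods:
  stock rod 1: 320 = 320
  stock rod 2: 130 + 130 + 60 = 320
  stock rod 3: 130 + 120 + 100 = 350
  stock rod 4: 100 + 60 + 50 + 50 = 260
Every load is within 350 cm, so 4 stock rods suffice.

Yes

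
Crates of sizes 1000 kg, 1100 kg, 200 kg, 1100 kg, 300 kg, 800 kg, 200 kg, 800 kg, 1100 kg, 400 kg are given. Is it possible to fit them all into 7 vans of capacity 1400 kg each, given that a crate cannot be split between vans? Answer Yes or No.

Yes

A valid assignment using 6 vans:
  van 1: 1100 + 300 = 1400
  van 2: 1100 + 200 = 1300
  van 3: 1100 + 200 = 1300
  van 4: 1000 + 400 = 1400
  van 5: 800 = 800
  van 6: 800 = 800
That uses only 6 ≤ 7, so 7 vans are enough.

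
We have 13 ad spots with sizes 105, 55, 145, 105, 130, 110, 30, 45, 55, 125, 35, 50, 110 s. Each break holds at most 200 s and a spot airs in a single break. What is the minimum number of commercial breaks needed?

Total = 145 + 130 + 125 + 110 + 110 + 105 + 105 + 55 + 55 + 50 + 45 + 35 + 30 = 1100 s.
Lower bound: ⌈1100/200⌉ = 6 commercial breaks.
Also, 7 ad spots each exceed 100 s, and no two of those can share a break, so at least 7 commercial breaks are needed.
A packing using 7 commercial breaks:
  break 1: 145 + 55 = 200
  break 2: 130 + 55 = 185
  break 3: 125 + 50 = 175
  break 4: 110 + 45 + 35 = 190
  break 5: 110 + 30 = 140
  break 6: 105 = 105
  break 7: 105 = 105
This matches the lower bound, so 7 is optimal.

7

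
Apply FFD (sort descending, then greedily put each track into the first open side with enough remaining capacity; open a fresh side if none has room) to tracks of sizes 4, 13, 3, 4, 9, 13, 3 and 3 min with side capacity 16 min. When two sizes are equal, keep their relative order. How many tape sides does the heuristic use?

Sorted descending: 13, 13, 9, 4, 4, 3, 3, 3.
  13 → side 1 (new)  [load 13/16]
  13 → side 2 (new)  [load 13/16]
  9 → side 3 (new)  [load 9/16]
  4 → side 3  [load 13/16]
  4 → side 4 (new)  [load 4/16]
  3 → side 1  [load 16/16]
  3 → side 2  [load 16/16]
  3 → side 3  [load 16/16]
4 tape sides opened.

4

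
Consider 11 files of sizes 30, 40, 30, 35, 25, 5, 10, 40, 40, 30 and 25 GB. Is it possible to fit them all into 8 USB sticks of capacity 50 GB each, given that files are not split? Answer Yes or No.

Yes

A valid assignment using 8 USB sticks:
  USB stick 1: 40 + 10 = 50
  USB stick 2: 40 + 5 = 45
  USB stick 3: 40 = 40
  USB stick 4: 35 = 35
  USB stick 5: 30 = 30
  USB stick 6: 30 = 30
  USB stick 7: 30 = 30
  USB stick 8: 25 + 25 = 50
Every load is within 50 GB, so 8 USB sticks suffice.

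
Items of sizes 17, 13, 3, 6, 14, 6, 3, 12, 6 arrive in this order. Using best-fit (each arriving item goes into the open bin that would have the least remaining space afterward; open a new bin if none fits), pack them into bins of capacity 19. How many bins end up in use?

  17 → bin 1 (new)  [load 17/19]
  13 → bin 2 (new)  [load 13/19]
  3 → bin 2  [load 16/19]
  6 → bin 3 (new)  [load 6/19]
  14 → bin 4 (new)  [load 14/19]
  6 → bin 3  [load 12/19]
  3 → bin 2  [load 19/19]
  12 → bin 5 (new)  [load 12/19]
  6 → bin 3  [load 18/19]
5 bins opened.

5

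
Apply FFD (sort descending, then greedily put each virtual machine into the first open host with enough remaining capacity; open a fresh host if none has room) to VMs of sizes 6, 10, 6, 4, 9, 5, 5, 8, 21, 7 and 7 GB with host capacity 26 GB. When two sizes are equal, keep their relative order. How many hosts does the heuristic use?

Sorted descending: 21, 10, 9, 8, 7, 7, 6, 6, 5, 5, 4.
  21 → host 1 (new)  [load 21/26]
  10 → host 2 (new)  [load 10/26]
  9 → host 2  [load 19/26]
  8 → host 3 (new)  [load 8/26]
  7 → host 2  [load 26/26]
  7 → host 3  [load 15/26]
  6 → host 3  [load 21/26]
  6 → host 4 (new)  [load 6/26]
  5 → host 1  [load 26/26]
  5 → host 3  [load 26/26]
  4 → host 4  [load 10/26]
4 hosts opened.

4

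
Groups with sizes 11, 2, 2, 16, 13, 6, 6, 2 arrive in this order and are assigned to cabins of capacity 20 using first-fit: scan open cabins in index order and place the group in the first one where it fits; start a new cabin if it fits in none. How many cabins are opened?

  11 → cabin 1 (new)  [load 11/20]
  2 → cabin 1  [load 13/20]
  2 → cabin 1  [load 15/20]
  16 → cabin 2 (new)  [load 16/20]
  13 → cabin 3 (new)  [load 13/20]
  6 → cabin 3  [load 19/20]
  6 → cabin 4 (new)  [load 6/20]
  2 → cabin 1  [load 17/20]
4 cabins opened.

4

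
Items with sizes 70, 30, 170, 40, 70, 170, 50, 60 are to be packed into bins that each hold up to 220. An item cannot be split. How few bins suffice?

4

Total = 170 + 170 + 70 + 70 + 60 + 50 + 40 + 30 = 660.
Lower bound: ⌈660/220⌉ = 3 bins.
A packing using 4 bins:
  bin 1: 170 + 50 = 220
  bin 2: 170 + 40 = 210
  bin 3: 70 + 70 + 60 = 200
  bin 4: 30 = 30
No arrangement into 3 bins stays within capacity, so 4 is optimal.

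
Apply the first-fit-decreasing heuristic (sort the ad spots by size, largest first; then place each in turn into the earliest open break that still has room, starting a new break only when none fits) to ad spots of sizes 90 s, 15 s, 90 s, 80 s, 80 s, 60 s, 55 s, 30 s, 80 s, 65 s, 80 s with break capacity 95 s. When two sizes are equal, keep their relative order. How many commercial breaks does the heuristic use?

Sorted descending: 90, 90, 80, 80, 80, 80, 65, 60, 55, 30, 15.
  90 → break 1 (new)  [load 90/95]
  90 → break 2 (new)  [load 90/95]
  80 → break 3 (new)  [load 80/95]
  80 → break 4 (new)  [load 80/95]
  80 → break 5 (new)  [load 80/95]
  80 → break 6 (new)  [load 80/95]
  65 → break 7 (new)  [load 65/95]
  60 → break 8 (new)  [load 60/95]
  55 → break 9 (new)  [load 55/95]
  30 → break 7  [load 95/95]
  15 → break 3  [load 95/95]
9 commercial breaks opened.

9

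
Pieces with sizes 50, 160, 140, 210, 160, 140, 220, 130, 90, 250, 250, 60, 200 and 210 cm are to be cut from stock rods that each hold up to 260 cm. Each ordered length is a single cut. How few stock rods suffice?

11

Total = 250 + 250 + 220 + 210 + 210 + 200 + 160 + 160 + 140 + 140 + 130 + 90 + 60 + 50 = 2270 cm.
Lower bound: ⌈2270/260⌉ = 9 stock rods.
Also, 10 pieces each exceed 130 cm, and no two of those can share a stock rod, so at least 10 stock rods are needed.
A packing using 11 stock rods:
  stock rod 1: 250 = 250
  stock rod 2: 250 = 250
  stock rod 3: 220 = 220
  stock rod 4: 210 + 50 = 260
  stock rod 5: 210 = 210
  stock rod 6: 200 + 60 = 260
  stock rod 7: 160 + 90 = 250
  stock rod 8: 160 = 160
  stock rod 9: 140 = 140
  stock rod 10: 140 = 140
  stock rod 11: 130 = 130
No arrangement into 10 stock rods stays within capacity, so 11 is optimal.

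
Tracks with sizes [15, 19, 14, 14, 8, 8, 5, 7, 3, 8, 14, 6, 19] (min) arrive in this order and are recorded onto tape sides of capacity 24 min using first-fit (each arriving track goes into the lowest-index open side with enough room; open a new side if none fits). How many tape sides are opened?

  15 → side 1 (new)  [load 15/24]
  19 → side 2 (new)  [load 19/24]
  14 → side 3 (new)  [load 14/24]
  14 → side 4 (new)  [load 14/24]
  8 → side 1  [load 23/24]
  8 → side 3  [load 22/24]
  5 → side 2  [load 24/24]
  7 → side 4  [load 21/24]
  3 → side 4  [load 24/24]
  8 → side 5 (new)  [load 8/24]
  14 → side 5  [load 22/24]
  6 → side 6 (new)  [load 6/24]
  19 → side 7 (new)  [load 19/24]
7 tape sides opened.

7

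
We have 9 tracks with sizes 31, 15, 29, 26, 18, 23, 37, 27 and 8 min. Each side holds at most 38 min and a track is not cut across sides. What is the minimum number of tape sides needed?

Total = 37 + 31 + 29 + 27 + 26 + 23 + 18 + 15 + 8 = 214 min.
Lower bound: ⌈214/38⌉ = 6 tape sides.
A packing using 7 tape sides:
  side 1: 37 = 37
  side 2: 31 = 31
  side 3: 29 + 8 = 37
  side 4: 27 = 27
  side 5: 26 = 26
  side 6: 23 + 15 = 38
  side 7: 18 = 18
No arrangement into 6 tape sides stays within capacity, so 7 is optimal.

7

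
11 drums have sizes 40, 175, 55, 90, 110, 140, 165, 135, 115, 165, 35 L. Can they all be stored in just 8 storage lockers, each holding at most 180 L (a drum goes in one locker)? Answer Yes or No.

Yes

A valid assignment using 8 storage lockers:
  locker 1: 175 = 175
  locker 2: 165 = 165
  locker 3: 165 = 165
  locker 4: 140 + 40 = 180
  locker 5: 135 + 35 = 170
  locker 6: 115 + 55 = 170
  locker 7: 110 = 110
  locker 8: 90 = 90
Every load is within 180 L, so 8 storage lockers suffice.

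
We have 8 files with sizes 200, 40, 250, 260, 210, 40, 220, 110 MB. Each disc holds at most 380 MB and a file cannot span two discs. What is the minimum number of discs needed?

5

Total = 260 + 250 + 220 + 210 + 200 + 110 + 40 + 40 = 1330 MB.
Lower bound: ⌈1330/380⌉ = 4 discs.
Also, 5 files each exceed 190 MB, and no two of those can share a disc, so at least 5 discs are needed.
A packing using 5 discs:
  disc 1: 260 + 110 = 370
  disc 2: 250 + 40 + 40 = 330
  disc 3: 220 = 220
  disc 4: 210 = 210
  disc 5: 200 = 200
This matches the lower bound, so 5 is optimal.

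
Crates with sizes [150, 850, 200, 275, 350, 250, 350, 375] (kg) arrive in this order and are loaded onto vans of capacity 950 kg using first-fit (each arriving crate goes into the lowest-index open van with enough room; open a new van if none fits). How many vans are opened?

4

  150 → van 1 (new)  [load 150/950]
  850 → van 2 (new)  [load 850/950]
  200 → van 1  [load 350/950]
  275 → van 1  [load 625/950]
  350 → van 3 (new)  [load 350/950]
  250 → van 1  [load 875/950]
  350 → van 3  [load 700/950]
  375 → van 4 (new)  [load 375/950]
4 vans opened.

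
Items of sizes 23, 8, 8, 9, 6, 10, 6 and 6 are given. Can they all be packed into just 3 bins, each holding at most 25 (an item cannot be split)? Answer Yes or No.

No

Total = 76; ⌈76/25⌉ = 4.
At least 4 bins are required, but only 3 are allowed.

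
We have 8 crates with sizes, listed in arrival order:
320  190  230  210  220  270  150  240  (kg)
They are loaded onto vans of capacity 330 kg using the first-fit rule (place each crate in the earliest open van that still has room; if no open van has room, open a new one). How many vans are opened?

8

  320 → van 1 (new)  [load 320/330]
  190 → van 2 (new)  [load 190/330]
  230 → van 3 (new)  [load 230/330]
  210 → van 4 (new)  [load 210/330]
  220 → van 5 (new)  [load 220/330]
  270 → van 6 (new)  [load 270/330]
  150 → van 7 (new)  [load 150/330]
  240 → van 8 (new)  [load 240/330]
8 vans opened.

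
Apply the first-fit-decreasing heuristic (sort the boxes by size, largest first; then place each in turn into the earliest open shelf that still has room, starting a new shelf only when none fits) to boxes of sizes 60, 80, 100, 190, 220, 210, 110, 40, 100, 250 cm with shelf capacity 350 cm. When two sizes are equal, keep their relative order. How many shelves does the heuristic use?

4

Sorted descending: 250, 220, 210, 190, 110, 100, 100, 80, 60, 40.
  250 → shelf 1 (new)  [load 250/350]
  220 → shelf 2 (new)  [load 220/350]
  210 → shelf 3 (new)  [load 210/350]
  190 → shelf 4 (new)  [load 190/350]
  110 → shelf 2  [load 330/350]
  100 → shelf 1  [load 350/350]
  100 → shelf 3  [load 310/350]
  80 → shelf 4  [load 270/350]
  60 → shelf 4  [load 330/350]
  40 → shelf 3  [load 350/350]
4 shelves opened.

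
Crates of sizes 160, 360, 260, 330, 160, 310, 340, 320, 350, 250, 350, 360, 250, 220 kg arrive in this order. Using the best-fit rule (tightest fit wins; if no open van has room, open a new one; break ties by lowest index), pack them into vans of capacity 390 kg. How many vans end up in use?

  160 → van 1 (new)  [load 160/390]
  360 → van 2 (new)  [load 360/390]
  260 → van 3 (new)  [load 260/390]
  330 → van 4 (new)  [load 330/390]
  160 → van 1  [load 320/390]
  310 → van 5 (new)  [load 310/390]
  340 → van 6 (new)  [load 340/390]
  320 → van 7 (new)  [load 320/390]
  350 → van 8 (new)  [load 350/390]
  250 → van 9 (new)  [load 250/390]
  350 → van 10 (new)  [load 350/390]
  360 → van 11 (new)  [load 360/390]
  250 → van 12 (new)  [load 250/390]
  220 → van 13 (new)  [load 220/390]
13 vans opened.

13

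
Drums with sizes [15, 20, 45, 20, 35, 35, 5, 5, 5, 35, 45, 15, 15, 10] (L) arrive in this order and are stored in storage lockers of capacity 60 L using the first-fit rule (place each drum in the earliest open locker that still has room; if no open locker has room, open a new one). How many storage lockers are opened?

  15 → locker 1 (new)  [load 15/60]
  20 → locker 1  [load 35/60]
  45 → locker 2 (new)  [load 45/60]
  20 → locker 1  [load 55/60]
  35 → locker 3 (new)  [load 35/60]
  35 → locker 4 (new)  [load 35/60]
  5 → locker 1  [load 60/60]
  5 → locker 2  [load 50/60]
  5 → locker 2  [load 55/60]
  35 → locker 5 (new)  [load 35/60]
  45 → locker 6 (new)  [load 45/60]
  15 → locker 3  [load 50/60]
  15 → locker 4  [load 50/60]
  10 → locker 3  [load 60/60]
6 storage lockers opened.

6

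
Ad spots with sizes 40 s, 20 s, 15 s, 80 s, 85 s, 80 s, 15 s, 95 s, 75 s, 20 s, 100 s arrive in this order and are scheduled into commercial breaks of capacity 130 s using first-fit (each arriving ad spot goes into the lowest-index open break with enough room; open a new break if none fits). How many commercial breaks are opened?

  40 → break 1 (new)  [load 40/130]
  20 → break 1  [load 60/130]
  15 → break 1  [load 75/130]
  80 → break 2 (new)  [load 80/130]
  85 → break 3 (new)  [load 85/130]
  80 → break 4 (new)  [load 80/130]
  15 → break 1  [load 90/130]
  95 → break 5 (new)  [load 95/130]
  75 → break 6 (new)  [load 75/130]
  20 → break 1  [load 110/130]
  100 → break 7 (new)  [load 100/130]
7 commercial breaks opened.

7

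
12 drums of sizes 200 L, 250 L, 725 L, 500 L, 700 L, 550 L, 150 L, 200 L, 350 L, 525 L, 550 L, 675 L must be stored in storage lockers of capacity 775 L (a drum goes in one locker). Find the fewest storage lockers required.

8

Total = 725 + 700 + 675 + 550 + 550 + 525 + 500 + 350 + 250 + 200 + 200 + 150 = 5375 L.
Lower bound: ⌈5375/775⌉ = 7 storage lockers.
A packing using 8 storage lockers:
  locker 1: 725 = 725
  locker 2: 700 = 700
  locker 3: 675 = 675
  locker 4: 550 + 200 = 750
  locker 5: 550 + 200 = 750
  locker 6: 525 + 250 = 775
  locker 7: 500 + 150 = 650
  locker 8: 350 = 350
No arrangement into 7 storage lockers stays within capacity, so 8 is optimal.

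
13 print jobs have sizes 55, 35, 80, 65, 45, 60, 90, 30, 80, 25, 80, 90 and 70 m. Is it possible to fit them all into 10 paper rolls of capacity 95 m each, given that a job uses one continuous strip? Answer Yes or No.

Yes

A valid assignment using 10 paper rolls:
  roll 1: 90 = 90
  roll 2: 90 = 90
  roll 3: 80 = 80
  roll 4: 80 = 80
  roll 5: 80 = 80
  roll 6: 70 + 25 = 95
  roll 7: 65 + 30 = 95
  roll 8: 60 + 35 = 95
  roll 9: 55 = 55
  roll 10: 45 = 45
Every load is within 95 m, so 10 paper rolls suffice.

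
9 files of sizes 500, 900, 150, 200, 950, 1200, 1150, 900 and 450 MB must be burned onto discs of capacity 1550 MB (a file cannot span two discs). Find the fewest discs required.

5

Total = 1200 + 1150 + 950 + 900 + 900 + 500 + 450 + 200 + 150 = 6400 MB.
Lower bound: ⌈6400/1550⌉ = 5 discs.
A packing using 5 discs:
  disc 1: 1200 + 200 + 150 = 1550
  disc 2: 1150 = 1150
  disc 3: 950 + 500 = 1450
  disc 4: 900 + 450 = 1350
  disc 5: 900 = 900
This matches the lower bound, so 5 is optimal.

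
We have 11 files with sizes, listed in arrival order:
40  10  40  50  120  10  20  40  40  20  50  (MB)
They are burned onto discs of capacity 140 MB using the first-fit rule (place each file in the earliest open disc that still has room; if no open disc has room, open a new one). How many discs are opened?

  40 → disc 1 (new)  [load 40/140]
  10 → disc 1  [load 50/140]
  40 → disc 1  [load 90/140]
  50 → disc 1  [load 140/140]
  120 → disc 2 (new)  [load 120/140]
  10 → disc 2  [load 130/140]
  20 → disc 3 (new)  [load 20/140]
  40 → disc 3  [load 60/140]
  40 → disc 3  [load 100/140]
  20 → disc 3  [load 120/140]
  50 → disc 4 (new)  [load 50/140]
4 discs opened.

4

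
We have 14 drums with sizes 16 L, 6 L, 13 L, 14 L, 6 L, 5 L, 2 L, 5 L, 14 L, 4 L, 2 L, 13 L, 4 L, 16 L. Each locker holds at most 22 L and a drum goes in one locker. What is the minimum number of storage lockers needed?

6

Total = 16 + 16 + 14 + 14 + 13 + 13 + 6 + 6 + 5 + 5 + 4 + 4 + 2 + 2 = 120 L.
Lower bound: ⌈120/22⌉ = 6 storage lockers.
A packing using 6 storage lockers:
  locker 1: 16 + 6 = 22
  locker 2: 16 + 6 = 22
  locker 3: 14 + 5 + 2 = 21
  locker 4: 14 + 5 + 2 = 21
  locker 5: 13 + 4 + 4 = 21
  locker 6: 13 = 13
This matches the lower bound, so 6 is optimal.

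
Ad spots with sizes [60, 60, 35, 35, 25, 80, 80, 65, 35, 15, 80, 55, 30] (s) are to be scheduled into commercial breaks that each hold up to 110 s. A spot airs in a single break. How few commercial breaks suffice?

7

Total = 80 + 80 + 80 + 65 + 60 + 60 + 55 + 35 + 35 + 35 + 30 + 25 + 15 = 655 s.
Lower bound: ⌈655/110⌉ = 6 commercial breaks.
A packing using 7 commercial breaks:
  break 1: 80 + 30 = 110
  break 2: 80 + 25 = 105
  break 3: 80 + 15 = 95
  break 4: 65 + 35 = 100
  break 5: 60 + 35 = 95
  break 6: 60 + 35 = 95
  break 7: 55 = 55
No arrangement into 6 commercial breaks stays within capacity, so 7 is optimal.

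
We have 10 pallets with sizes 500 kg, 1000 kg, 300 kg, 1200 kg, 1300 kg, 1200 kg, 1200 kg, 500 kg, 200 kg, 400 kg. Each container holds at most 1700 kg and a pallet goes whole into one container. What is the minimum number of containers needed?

Total = 1300 + 1200 + 1200 + 1200 + 1000 + 500 + 500 + 400 + 300 + 200 = 7800 kg.
Lower bound: ⌈7800/1700⌉ = 5 containers.
A packing using 5 containers:
  container 1: 1300 + 400 = 1700
  container 2: 1200 + 500 = 1700
  container 3: 1200 + 500 = 1700
  container 4: 1200 + 300 + 200 = 1700
  container 5: 1000 = 1000
This matches the lower bound, so 5 is optimal.

5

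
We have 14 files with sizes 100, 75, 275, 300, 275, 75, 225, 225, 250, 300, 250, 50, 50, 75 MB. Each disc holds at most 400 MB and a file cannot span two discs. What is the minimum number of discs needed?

8

Total = 300 + 300 + 275 + 275 + 250 + 250 + 225 + 225 + 100 + 75 + 75 + 75 + 50 + 50 = 2525 MB.
Lower bound: ⌈2525/400⌉ = 7 discs.
Also, 8 files each exceed 200 MB, and no two of those can share a disc, so at least 8 discs are needed.
A packing using 8 discs:
  disc 1: 300 + 100 = 400
  disc 2: 300 + 75 = 375
  disc 3: 275 + 75 + 50 = 400
  disc 4: 275 + 75 + 50 = 400
  disc 5: 250 = 250
  disc 6: 250 = 250
  disc 7: 225 = 225
  disc 8: 225 = 225
This matches the lower bound, so 8 is optimal.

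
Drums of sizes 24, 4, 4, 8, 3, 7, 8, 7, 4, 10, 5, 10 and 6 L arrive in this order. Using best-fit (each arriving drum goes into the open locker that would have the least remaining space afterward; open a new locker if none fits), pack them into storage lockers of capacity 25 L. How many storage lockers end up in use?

  24 → locker 1 (new)  [load 24/25]
  4 → locker 2 (new)  [load 4/25]
  4 → locker 2  [load 8/25]
  8 → locker 2  [load 16/25]
  3 → locker 2  [load 19/25]
  7 → locker 3 (new)  [load 7/25]
  8 → locker 3  [load 15/25]
  7 → locker 3  [load 22/25]
  4 → locker 2  [load 23/25]
  10 → locker 4 (new)  [load 10/25]
  5 → locker 4  [load 15/25]
  10 → locker 4  [load 25/25]
  6 → locker 5 (new)  [load 6/25]
5 storage lockers opened.

5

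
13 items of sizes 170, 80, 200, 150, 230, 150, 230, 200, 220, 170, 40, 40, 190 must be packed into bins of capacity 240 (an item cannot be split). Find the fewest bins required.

10

Total = 230 + 230 + 220 + 200 + 200 + 190 + 170 + 170 + 150 + 150 + 80 + 40 + 40 = 2070.
Lower bound: ⌈2070/240⌉ = 9 bins.
Also, 10 items each exceed 120, and no two of those can share a bin, so at least 10 bins are needed.
A packing using 10 bins:
  bin 1: 230 = 230
  bin 2: 230 = 230
  bin 3: 220 = 220
  bin 4: 200 + 40 = 240
  bin 5: 200 + 40 = 240
  bin 6: 190 = 190
  bin 7: 170 = 170
  bin 8: 170 = 170
  bin 9: 150 + 80 = 230
  bin 10: 150 = 150
This matches the lower bound, so 10 is optimal.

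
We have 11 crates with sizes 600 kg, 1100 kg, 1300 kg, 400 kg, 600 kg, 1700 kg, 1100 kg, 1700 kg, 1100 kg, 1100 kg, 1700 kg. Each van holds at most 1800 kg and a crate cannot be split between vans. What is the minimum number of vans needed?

Total = 1700 + 1700 + 1700 + 1300 + 1100 + 1100 + 1100 + 1100 + 600 + 600 + 400 = 12400 kg.
Lower bound: ⌈12400/1800⌉ = 7 vans.
Also, 8 crates each exceed 900 kg, and no two of those can share a van, so at least 8 vans are needed.
A packing using 8 vans:
  van 1: 1700 = 1700
  van 2: 1700 = 1700
  van 3: 1700 = 1700
  van 4: 1300 + 400 = 1700
  van 5: 1100 + 600 = 1700
  van 6: 1100 + 600 = 1700
  van 7: 1100 = 1100
  van 8: 1100 = 1100
This matches the lower bound, so 8 is optimal.

8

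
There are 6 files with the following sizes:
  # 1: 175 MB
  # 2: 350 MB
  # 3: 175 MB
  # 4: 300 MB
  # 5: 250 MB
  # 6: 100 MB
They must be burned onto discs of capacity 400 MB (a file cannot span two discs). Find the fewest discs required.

Total = 350 + 300 + 250 + 175 + 175 + 100 = 1350 MB.
Lower bound: ⌈1350/400⌉ = 4 discs.
A packing using 4 discs:
  disc 1: 350 = 350
  disc 2: 300 + 100 = 400
  disc 3: 250 = 250
  disc 4: 175 + 175 = 350
This matches the lower bound, so 4 is optimal.

4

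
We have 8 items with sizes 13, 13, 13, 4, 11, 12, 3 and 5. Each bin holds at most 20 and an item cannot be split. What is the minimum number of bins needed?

5

Total = 13 + 13 + 13 + 12 + 11 + 5 + 4 + 3 = 74.
Lower bound: ⌈74/20⌉ = 4 bins.
Also, 5 items each exceed 10, and no two of those can share a bin, so at least 5 bins are needed.
A packing using 5 bins:
  bin 1: 13 + 5 = 18
  bin 2: 13 + 4 + 3 = 20
  bin 3: 13 = 13
  bin 4: 12 = 12
  bin 5: 11 = 11
This matches the lower bound, so 5 is optimal.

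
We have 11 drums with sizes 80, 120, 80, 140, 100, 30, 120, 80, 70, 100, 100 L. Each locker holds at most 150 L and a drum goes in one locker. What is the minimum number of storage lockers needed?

9

Total = 140 + 120 + 120 + 100 + 100 + 100 + 80 + 80 + 80 + 70 + 30 = 1020 L.
Lower bound: ⌈1020/150⌉ = 7 storage lockers.
Also, 9 drums each exceed 75 L, and no two of those can share a locker, so at least 9 storage lockers are needed.
A packing using 9 storage lockers:
  locker 1: 140 = 140
  locker 2: 120 + 30 = 150
  locker 3: 120 = 120
  locker 4: 100 = 100
  locker 5: 100 = 100
  locker 6: 100 = 100
  locker 7: 80 + 70 = 150
  locker 8: 80 = 80
  locker 9: 80 = 80
This matches the lower bound, so 9 is optimal.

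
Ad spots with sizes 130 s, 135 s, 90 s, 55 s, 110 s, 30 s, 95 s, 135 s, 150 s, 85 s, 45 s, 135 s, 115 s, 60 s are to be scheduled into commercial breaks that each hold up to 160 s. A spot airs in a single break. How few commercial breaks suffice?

Total = 150 + 135 + 135 + 135 + 130 + 115 + 110 + 95 + 90 + 85 + 60 + 55 + 45 + 30 = 1370 s.
Lower bound: ⌈1370/160⌉ = 9 commercial breaks.
Also, 10 ad spots each exceed 80 s, and no two of those can share a break, so at least 10 commercial breaks are needed.
A packing using 10 commercial breaks:
  break 1: 150 = 150
  break 2: 135 = 135
  break 3: 135 = 135
  break 4: 135 = 135
  break 5: 130 + 30 = 160
  break 6: 115 + 45 = 160
  break 7: 110 = 110
  break 8: 95 + 60 = 155
  break 9: 90 + 55 = 145
  break 10: 85 = 85
This matches the lower bound, so 10 is optimal.

10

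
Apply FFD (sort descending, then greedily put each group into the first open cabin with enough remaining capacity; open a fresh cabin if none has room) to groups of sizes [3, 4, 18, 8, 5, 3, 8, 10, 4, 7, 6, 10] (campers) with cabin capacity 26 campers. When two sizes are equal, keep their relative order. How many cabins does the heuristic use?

4

Sorted descending: 18, 10, 10, 8, 8, 7, 6, 5, 4, 4, 3, 3.
  18 → cabin 1 (new)  [load 18/26]
  10 → cabin 2 (new)  [load 10/26]
  10 → cabin 2  [load 20/26]
  8 → cabin 1  [load 26/26]
  8 → cabin 3 (new)  [load 8/26]
  7 → cabin 3  [load 15/26]
  6 → cabin 2  [load 26/26]
  5 → cabin 3  [load 20/26]
  4 → cabin 3  [load 24/26]
  4 → cabin 4 (new)  [load 4/26]
  3 → cabin 4  [load 7/26]
  3 → cabin 4  [load 10/26]
4 cabins opened.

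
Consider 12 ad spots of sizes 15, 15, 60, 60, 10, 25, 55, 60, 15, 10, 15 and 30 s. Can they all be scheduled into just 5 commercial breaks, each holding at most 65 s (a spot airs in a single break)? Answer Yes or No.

No

Total = 370 s; ⌈370/65⌉ = 6.
At least 6 commercial breaks are required, but only 5 are allowed.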